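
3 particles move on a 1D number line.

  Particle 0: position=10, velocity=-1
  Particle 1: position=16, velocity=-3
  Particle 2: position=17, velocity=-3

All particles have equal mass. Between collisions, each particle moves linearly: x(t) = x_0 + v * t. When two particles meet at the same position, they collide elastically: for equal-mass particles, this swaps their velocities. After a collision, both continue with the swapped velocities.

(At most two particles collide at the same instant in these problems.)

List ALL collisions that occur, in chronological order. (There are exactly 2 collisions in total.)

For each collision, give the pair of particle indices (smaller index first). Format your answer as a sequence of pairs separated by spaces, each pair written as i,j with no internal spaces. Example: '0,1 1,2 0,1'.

Collision at t=3: particles 0 and 1 swap velocities; positions: p0=7 p1=7 p2=8; velocities now: v0=-3 v1=-1 v2=-3
Collision at t=7/2: particles 1 and 2 swap velocities; positions: p0=11/2 p1=13/2 p2=13/2; velocities now: v0=-3 v1=-3 v2=-1

Answer: 0,1 1,2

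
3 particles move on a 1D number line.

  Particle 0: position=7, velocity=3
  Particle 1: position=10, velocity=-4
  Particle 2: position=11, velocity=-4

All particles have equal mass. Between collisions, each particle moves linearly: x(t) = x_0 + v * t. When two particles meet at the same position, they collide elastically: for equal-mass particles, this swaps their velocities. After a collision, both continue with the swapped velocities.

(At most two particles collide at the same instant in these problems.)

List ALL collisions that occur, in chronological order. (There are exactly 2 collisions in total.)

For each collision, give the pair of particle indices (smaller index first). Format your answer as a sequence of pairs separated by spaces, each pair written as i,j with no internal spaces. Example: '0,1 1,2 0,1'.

Answer: 0,1 1,2

Derivation:
Collision at t=3/7: particles 0 and 1 swap velocities; positions: p0=58/7 p1=58/7 p2=65/7; velocities now: v0=-4 v1=3 v2=-4
Collision at t=4/7: particles 1 and 2 swap velocities; positions: p0=54/7 p1=61/7 p2=61/7; velocities now: v0=-4 v1=-4 v2=3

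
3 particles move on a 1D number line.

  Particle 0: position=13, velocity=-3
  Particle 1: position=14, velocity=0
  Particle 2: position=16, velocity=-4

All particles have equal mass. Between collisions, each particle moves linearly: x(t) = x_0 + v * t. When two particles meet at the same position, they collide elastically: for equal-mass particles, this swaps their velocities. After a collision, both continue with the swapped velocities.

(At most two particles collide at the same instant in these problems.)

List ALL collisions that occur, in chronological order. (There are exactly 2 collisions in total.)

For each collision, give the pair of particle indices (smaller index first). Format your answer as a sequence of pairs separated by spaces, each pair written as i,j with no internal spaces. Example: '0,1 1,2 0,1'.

Answer: 1,2 0,1

Derivation:
Collision at t=1/2: particles 1 and 2 swap velocities; positions: p0=23/2 p1=14 p2=14; velocities now: v0=-3 v1=-4 v2=0
Collision at t=3: particles 0 and 1 swap velocities; positions: p0=4 p1=4 p2=14; velocities now: v0=-4 v1=-3 v2=0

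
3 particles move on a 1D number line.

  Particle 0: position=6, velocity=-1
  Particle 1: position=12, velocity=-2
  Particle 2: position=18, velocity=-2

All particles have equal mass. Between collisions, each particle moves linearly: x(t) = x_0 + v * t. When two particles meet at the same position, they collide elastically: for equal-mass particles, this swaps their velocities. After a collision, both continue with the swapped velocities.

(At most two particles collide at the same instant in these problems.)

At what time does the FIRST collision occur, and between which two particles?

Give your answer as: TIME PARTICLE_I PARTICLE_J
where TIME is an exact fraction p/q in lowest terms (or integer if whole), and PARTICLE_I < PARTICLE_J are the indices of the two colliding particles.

Answer: 6 0 1

Derivation:
Pair (0,1): pos 6,12 vel -1,-2 -> gap=6, closing at 1/unit, collide at t=6
Pair (1,2): pos 12,18 vel -2,-2 -> not approaching (rel speed 0 <= 0)
Earliest collision: t=6 between 0 and 1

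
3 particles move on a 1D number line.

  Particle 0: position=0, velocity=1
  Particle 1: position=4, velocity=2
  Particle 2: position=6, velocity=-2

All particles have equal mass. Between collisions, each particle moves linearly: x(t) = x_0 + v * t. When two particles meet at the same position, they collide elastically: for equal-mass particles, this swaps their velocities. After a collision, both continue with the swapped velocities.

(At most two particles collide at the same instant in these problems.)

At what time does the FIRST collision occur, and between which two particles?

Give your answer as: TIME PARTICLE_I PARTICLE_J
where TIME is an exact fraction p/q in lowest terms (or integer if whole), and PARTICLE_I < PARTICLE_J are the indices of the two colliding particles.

Answer: 1/2 1 2

Derivation:
Pair (0,1): pos 0,4 vel 1,2 -> not approaching (rel speed -1 <= 0)
Pair (1,2): pos 4,6 vel 2,-2 -> gap=2, closing at 4/unit, collide at t=1/2
Earliest collision: t=1/2 between 1 and 2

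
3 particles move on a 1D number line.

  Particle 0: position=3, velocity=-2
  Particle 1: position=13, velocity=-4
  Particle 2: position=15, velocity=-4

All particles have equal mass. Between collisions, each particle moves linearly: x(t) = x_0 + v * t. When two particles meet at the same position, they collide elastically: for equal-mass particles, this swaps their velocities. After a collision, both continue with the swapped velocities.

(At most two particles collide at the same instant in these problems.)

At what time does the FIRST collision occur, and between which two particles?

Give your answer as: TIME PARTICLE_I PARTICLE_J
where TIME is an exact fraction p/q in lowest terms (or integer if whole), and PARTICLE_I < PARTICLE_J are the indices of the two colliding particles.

Answer: 5 0 1

Derivation:
Pair (0,1): pos 3,13 vel -2,-4 -> gap=10, closing at 2/unit, collide at t=5
Pair (1,2): pos 13,15 vel -4,-4 -> not approaching (rel speed 0 <= 0)
Earliest collision: t=5 between 0 and 1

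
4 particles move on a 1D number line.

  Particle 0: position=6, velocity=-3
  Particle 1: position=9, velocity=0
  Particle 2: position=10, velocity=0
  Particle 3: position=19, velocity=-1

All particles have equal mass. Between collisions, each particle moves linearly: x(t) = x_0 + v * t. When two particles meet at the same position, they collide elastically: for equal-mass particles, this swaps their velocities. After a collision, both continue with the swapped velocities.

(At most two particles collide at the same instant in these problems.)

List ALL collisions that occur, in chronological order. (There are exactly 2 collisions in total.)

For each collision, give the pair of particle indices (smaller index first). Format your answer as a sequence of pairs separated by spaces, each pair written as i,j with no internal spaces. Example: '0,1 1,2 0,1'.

Collision at t=9: particles 2 and 3 swap velocities; positions: p0=-21 p1=9 p2=10 p3=10; velocities now: v0=-3 v1=0 v2=-1 v3=0
Collision at t=10: particles 1 and 2 swap velocities; positions: p0=-24 p1=9 p2=9 p3=10; velocities now: v0=-3 v1=-1 v2=0 v3=0

Answer: 2,3 1,2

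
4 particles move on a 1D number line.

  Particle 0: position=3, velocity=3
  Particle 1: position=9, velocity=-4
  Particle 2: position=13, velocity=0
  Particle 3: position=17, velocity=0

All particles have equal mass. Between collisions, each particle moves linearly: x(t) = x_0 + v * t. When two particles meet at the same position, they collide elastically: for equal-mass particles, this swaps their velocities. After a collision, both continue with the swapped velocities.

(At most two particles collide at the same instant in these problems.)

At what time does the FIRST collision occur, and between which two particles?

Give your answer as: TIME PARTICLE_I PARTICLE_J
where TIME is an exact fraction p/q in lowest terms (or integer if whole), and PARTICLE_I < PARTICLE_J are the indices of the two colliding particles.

Pair (0,1): pos 3,9 vel 3,-4 -> gap=6, closing at 7/unit, collide at t=6/7
Pair (1,2): pos 9,13 vel -4,0 -> not approaching (rel speed -4 <= 0)
Pair (2,3): pos 13,17 vel 0,0 -> not approaching (rel speed 0 <= 0)
Earliest collision: t=6/7 between 0 and 1

Answer: 6/7 0 1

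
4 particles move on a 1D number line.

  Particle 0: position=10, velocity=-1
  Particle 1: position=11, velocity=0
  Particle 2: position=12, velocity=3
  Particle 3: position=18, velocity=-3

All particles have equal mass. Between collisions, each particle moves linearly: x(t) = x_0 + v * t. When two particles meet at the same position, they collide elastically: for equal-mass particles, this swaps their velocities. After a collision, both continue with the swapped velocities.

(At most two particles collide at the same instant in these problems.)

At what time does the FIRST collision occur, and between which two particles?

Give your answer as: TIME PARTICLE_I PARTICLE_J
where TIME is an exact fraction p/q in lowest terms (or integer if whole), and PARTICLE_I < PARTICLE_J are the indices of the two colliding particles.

Pair (0,1): pos 10,11 vel -1,0 -> not approaching (rel speed -1 <= 0)
Pair (1,2): pos 11,12 vel 0,3 -> not approaching (rel speed -3 <= 0)
Pair (2,3): pos 12,18 vel 3,-3 -> gap=6, closing at 6/unit, collide at t=1
Earliest collision: t=1 between 2 and 3

Answer: 1 2 3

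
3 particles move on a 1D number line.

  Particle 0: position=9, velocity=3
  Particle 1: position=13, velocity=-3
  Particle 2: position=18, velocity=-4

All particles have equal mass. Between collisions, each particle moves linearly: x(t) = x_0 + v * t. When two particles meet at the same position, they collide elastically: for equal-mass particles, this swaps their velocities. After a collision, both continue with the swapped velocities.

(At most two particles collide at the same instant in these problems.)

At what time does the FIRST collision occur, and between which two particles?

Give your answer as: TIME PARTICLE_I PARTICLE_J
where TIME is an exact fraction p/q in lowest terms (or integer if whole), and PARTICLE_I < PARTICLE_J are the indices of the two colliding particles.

Pair (0,1): pos 9,13 vel 3,-3 -> gap=4, closing at 6/unit, collide at t=2/3
Pair (1,2): pos 13,18 vel -3,-4 -> gap=5, closing at 1/unit, collide at t=5
Earliest collision: t=2/3 between 0 and 1

Answer: 2/3 0 1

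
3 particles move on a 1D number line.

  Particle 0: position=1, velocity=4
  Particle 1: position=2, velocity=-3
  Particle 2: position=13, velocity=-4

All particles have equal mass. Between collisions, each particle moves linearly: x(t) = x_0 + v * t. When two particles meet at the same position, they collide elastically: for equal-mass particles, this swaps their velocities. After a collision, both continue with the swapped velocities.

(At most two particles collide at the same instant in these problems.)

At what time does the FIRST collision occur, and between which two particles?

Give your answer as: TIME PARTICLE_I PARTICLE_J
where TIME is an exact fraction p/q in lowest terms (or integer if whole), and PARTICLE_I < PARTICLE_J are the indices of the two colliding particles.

Answer: 1/7 0 1

Derivation:
Pair (0,1): pos 1,2 vel 4,-3 -> gap=1, closing at 7/unit, collide at t=1/7
Pair (1,2): pos 2,13 vel -3,-4 -> gap=11, closing at 1/unit, collide at t=11
Earliest collision: t=1/7 between 0 and 1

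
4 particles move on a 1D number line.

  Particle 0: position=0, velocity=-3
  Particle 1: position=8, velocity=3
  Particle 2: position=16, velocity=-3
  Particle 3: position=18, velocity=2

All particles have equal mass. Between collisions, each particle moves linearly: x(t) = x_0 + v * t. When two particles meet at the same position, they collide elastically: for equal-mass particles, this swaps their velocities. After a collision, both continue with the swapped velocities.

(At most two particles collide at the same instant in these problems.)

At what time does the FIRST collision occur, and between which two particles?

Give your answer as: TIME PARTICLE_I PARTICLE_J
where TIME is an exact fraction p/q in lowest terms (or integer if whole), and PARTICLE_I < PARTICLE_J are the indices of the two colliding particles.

Answer: 4/3 1 2

Derivation:
Pair (0,1): pos 0,8 vel -3,3 -> not approaching (rel speed -6 <= 0)
Pair (1,2): pos 8,16 vel 3,-3 -> gap=8, closing at 6/unit, collide at t=4/3
Pair (2,3): pos 16,18 vel -3,2 -> not approaching (rel speed -5 <= 0)
Earliest collision: t=4/3 between 1 and 2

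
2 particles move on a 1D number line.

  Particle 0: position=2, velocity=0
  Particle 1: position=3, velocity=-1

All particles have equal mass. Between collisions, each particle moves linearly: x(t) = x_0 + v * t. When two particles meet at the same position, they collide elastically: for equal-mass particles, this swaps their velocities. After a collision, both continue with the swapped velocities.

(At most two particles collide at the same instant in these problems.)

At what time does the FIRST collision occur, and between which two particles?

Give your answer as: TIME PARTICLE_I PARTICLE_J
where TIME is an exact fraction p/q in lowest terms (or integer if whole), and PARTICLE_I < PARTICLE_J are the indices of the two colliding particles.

Pair (0,1): pos 2,3 vel 0,-1 -> gap=1, closing at 1/unit, collide at t=1
Earliest collision: t=1 between 0 and 1

Answer: 1 0 1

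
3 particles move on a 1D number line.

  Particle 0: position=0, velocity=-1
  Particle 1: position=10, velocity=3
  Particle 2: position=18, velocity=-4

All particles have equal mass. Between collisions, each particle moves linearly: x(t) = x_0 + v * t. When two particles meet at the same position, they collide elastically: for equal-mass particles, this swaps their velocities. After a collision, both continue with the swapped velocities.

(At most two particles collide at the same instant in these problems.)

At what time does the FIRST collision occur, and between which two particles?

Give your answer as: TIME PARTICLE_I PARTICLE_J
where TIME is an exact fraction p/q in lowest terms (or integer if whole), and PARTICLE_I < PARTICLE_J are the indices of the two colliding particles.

Answer: 8/7 1 2

Derivation:
Pair (0,1): pos 0,10 vel -1,3 -> not approaching (rel speed -4 <= 0)
Pair (1,2): pos 10,18 vel 3,-4 -> gap=8, closing at 7/unit, collide at t=8/7
Earliest collision: t=8/7 between 1 and 2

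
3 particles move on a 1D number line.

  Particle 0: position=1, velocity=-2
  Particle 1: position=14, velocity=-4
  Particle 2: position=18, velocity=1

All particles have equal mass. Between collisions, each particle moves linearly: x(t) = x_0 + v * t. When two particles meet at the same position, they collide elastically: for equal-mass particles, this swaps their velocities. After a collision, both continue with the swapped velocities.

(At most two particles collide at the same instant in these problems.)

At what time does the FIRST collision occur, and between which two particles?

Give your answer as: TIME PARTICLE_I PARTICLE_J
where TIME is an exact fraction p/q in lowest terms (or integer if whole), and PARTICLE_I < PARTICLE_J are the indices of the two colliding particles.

Answer: 13/2 0 1

Derivation:
Pair (0,1): pos 1,14 vel -2,-4 -> gap=13, closing at 2/unit, collide at t=13/2
Pair (1,2): pos 14,18 vel -4,1 -> not approaching (rel speed -5 <= 0)
Earliest collision: t=13/2 between 0 and 1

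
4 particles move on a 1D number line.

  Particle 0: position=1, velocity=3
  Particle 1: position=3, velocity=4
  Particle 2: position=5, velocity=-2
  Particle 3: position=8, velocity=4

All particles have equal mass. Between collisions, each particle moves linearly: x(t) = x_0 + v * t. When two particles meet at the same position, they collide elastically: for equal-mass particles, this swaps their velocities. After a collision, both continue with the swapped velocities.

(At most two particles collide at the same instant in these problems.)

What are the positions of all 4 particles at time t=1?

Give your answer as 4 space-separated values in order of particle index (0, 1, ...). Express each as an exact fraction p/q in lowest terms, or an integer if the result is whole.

Answer: 3 4 7 12

Derivation:
Collision at t=1/3: particles 1 and 2 swap velocities; positions: p0=2 p1=13/3 p2=13/3 p3=28/3; velocities now: v0=3 v1=-2 v2=4 v3=4
Collision at t=4/5: particles 0 and 1 swap velocities; positions: p0=17/5 p1=17/5 p2=31/5 p3=56/5; velocities now: v0=-2 v1=3 v2=4 v3=4
Advance to t=1 (no further collisions before then); velocities: v0=-2 v1=3 v2=4 v3=4; positions = 3 4 7 12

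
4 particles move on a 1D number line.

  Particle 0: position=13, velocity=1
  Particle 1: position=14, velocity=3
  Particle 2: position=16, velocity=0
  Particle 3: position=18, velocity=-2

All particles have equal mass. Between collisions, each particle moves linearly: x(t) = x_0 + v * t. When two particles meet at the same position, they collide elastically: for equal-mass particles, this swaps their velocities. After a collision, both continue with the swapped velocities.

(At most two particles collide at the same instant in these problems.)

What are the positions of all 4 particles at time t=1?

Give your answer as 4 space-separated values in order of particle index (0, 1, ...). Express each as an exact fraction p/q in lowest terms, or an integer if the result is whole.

Collision at t=2/3: particles 1 and 2 swap velocities; positions: p0=41/3 p1=16 p2=16 p3=50/3; velocities now: v0=1 v1=0 v2=3 v3=-2
Collision at t=4/5: particles 2 and 3 swap velocities; positions: p0=69/5 p1=16 p2=82/5 p3=82/5; velocities now: v0=1 v1=0 v2=-2 v3=3
Collision at t=1: particles 1 and 2 swap velocities; positions: p0=14 p1=16 p2=16 p3=17; velocities now: v0=1 v1=-2 v2=0 v3=3
Advance to t=1 (no further collisions before then); velocities: v0=1 v1=-2 v2=0 v3=3; positions = 14 16 16 17

Answer: 14 16 16 17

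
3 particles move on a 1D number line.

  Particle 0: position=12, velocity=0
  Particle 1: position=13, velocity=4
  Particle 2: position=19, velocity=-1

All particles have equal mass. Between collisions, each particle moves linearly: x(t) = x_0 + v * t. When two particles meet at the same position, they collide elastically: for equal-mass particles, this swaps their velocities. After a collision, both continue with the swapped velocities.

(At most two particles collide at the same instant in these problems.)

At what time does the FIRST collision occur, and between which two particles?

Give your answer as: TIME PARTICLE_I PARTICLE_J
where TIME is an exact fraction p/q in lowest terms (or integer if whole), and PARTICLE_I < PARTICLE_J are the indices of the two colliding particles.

Pair (0,1): pos 12,13 vel 0,4 -> not approaching (rel speed -4 <= 0)
Pair (1,2): pos 13,19 vel 4,-1 -> gap=6, closing at 5/unit, collide at t=6/5
Earliest collision: t=6/5 between 1 and 2

Answer: 6/5 1 2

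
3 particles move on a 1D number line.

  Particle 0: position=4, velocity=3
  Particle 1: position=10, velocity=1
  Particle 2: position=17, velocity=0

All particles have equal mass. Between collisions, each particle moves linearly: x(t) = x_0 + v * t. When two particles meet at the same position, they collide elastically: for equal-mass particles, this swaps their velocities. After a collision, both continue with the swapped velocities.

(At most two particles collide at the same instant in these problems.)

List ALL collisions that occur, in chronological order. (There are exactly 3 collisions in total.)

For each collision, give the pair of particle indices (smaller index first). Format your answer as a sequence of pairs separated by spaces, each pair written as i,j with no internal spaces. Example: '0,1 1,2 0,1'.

Answer: 0,1 1,2 0,1

Derivation:
Collision at t=3: particles 0 and 1 swap velocities; positions: p0=13 p1=13 p2=17; velocities now: v0=1 v1=3 v2=0
Collision at t=13/3: particles 1 and 2 swap velocities; positions: p0=43/3 p1=17 p2=17; velocities now: v0=1 v1=0 v2=3
Collision at t=7: particles 0 and 1 swap velocities; positions: p0=17 p1=17 p2=25; velocities now: v0=0 v1=1 v2=3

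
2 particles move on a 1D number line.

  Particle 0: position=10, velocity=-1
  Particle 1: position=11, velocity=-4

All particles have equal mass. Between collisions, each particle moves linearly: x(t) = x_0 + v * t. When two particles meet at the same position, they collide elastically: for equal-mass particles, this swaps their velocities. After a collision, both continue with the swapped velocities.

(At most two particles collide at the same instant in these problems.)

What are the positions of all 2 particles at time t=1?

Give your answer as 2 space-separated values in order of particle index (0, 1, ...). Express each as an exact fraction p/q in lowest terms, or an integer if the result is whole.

Collision at t=1/3: particles 0 and 1 swap velocities; positions: p0=29/3 p1=29/3; velocities now: v0=-4 v1=-1
Advance to t=1 (no further collisions before then); velocities: v0=-4 v1=-1; positions = 7 9

Answer: 7 9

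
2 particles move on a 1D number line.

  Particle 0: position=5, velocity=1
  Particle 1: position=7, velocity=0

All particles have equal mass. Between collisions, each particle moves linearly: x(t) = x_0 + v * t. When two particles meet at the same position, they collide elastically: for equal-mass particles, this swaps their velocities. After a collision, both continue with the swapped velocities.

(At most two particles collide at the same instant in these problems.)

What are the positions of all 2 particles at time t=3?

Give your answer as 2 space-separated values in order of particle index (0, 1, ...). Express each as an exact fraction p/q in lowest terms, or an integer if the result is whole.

Collision at t=2: particles 0 and 1 swap velocities; positions: p0=7 p1=7; velocities now: v0=0 v1=1
Advance to t=3 (no further collisions before then); velocities: v0=0 v1=1; positions = 7 8

Answer: 7 8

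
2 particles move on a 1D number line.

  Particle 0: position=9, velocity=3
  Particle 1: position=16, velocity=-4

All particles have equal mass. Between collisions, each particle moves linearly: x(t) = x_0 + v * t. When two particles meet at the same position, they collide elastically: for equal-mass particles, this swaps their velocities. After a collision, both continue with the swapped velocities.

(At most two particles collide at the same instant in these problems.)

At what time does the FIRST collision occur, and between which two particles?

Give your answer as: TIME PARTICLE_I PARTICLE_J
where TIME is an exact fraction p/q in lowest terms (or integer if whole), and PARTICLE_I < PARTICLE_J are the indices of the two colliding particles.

Answer: 1 0 1

Derivation:
Pair (0,1): pos 9,16 vel 3,-4 -> gap=7, closing at 7/unit, collide at t=1
Earliest collision: t=1 between 0 and 1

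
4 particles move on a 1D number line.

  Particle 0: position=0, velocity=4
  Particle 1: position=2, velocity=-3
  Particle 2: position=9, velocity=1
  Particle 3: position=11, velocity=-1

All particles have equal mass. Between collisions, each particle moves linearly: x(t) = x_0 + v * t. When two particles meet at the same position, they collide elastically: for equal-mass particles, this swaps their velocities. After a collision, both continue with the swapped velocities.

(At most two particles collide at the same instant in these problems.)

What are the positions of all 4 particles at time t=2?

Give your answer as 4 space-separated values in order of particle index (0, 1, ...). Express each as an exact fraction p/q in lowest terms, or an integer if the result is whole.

Collision at t=2/7: particles 0 and 1 swap velocities; positions: p0=8/7 p1=8/7 p2=65/7 p3=75/7; velocities now: v0=-3 v1=4 v2=1 v3=-1
Collision at t=1: particles 2 and 3 swap velocities; positions: p0=-1 p1=4 p2=10 p3=10; velocities now: v0=-3 v1=4 v2=-1 v3=1
Advance to t=2 (no further collisions before then); velocities: v0=-3 v1=4 v2=-1 v3=1; positions = -4 8 9 11

Answer: -4 8 9 11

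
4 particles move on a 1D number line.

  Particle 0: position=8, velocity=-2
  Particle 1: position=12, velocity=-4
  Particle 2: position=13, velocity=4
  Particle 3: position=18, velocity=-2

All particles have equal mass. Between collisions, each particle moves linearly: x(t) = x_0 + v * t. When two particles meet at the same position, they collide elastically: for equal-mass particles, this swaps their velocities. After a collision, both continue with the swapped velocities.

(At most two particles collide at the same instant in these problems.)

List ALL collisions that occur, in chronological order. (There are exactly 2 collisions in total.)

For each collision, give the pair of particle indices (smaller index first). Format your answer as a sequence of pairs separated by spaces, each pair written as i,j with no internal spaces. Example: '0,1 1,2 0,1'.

Collision at t=5/6: particles 2 and 3 swap velocities; positions: p0=19/3 p1=26/3 p2=49/3 p3=49/3; velocities now: v0=-2 v1=-4 v2=-2 v3=4
Collision at t=2: particles 0 and 1 swap velocities; positions: p0=4 p1=4 p2=14 p3=21; velocities now: v0=-4 v1=-2 v2=-2 v3=4

Answer: 2,3 0,1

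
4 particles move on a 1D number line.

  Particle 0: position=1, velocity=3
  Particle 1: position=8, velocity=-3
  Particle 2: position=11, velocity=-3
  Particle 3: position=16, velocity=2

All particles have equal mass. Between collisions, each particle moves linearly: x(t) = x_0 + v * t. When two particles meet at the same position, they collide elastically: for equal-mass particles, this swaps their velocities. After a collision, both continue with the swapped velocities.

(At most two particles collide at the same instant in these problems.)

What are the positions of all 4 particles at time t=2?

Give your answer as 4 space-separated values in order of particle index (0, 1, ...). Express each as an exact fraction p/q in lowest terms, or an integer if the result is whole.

Answer: 2 5 7 20

Derivation:
Collision at t=7/6: particles 0 and 1 swap velocities; positions: p0=9/2 p1=9/2 p2=15/2 p3=55/3; velocities now: v0=-3 v1=3 v2=-3 v3=2
Collision at t=5/3: particles 1 and 2 swap velocities; positions: p0=3 p1=6 p2=6 p3=58/3; velocities now: v0=-3 v1=-3 v2=3 v3=2
Advance to t=2 (no further collisions before then); velocities: v0=-3 v1=-3 v2=3 v3=2; positions = 2 5 7 20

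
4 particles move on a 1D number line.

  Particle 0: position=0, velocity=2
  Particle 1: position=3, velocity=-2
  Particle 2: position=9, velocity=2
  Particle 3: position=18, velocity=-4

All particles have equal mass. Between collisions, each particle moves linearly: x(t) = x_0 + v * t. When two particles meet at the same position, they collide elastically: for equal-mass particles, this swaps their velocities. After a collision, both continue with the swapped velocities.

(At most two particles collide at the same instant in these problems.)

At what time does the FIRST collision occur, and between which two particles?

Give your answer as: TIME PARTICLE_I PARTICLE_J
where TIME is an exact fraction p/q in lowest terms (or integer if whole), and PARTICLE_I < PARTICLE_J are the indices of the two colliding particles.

Answer: 3/4 0 1

Derivation:
Pair (0,1): pos 0,3 vel 2,-2 -> gap=3, closing at 4/unit, collide at t=3/4
Pair (1,2): pos 3,9 vel -2,2 -> not approaching (rel speed -4 <= 0)
Pair (2,3): pos 9,18 vel 2,-4 -> gap=9, closing at 6/unit, collide at t=3/2
Earliest collision: t=3/4 between 0 and 1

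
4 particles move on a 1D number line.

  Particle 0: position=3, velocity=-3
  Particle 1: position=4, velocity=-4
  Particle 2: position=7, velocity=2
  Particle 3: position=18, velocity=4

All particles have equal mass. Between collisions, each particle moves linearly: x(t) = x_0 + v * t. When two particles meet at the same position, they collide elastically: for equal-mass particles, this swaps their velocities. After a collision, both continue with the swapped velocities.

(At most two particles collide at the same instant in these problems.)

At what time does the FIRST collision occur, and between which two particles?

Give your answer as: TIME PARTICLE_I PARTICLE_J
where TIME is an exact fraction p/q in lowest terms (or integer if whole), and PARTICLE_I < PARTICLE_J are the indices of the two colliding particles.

Pair (0,1): pos 3,4 vel -3,-4 -> gap=1, closing at 1/unit, collide at t=1
Pair (1,2): pos 4,7 vel -4,2 -> not approaching (rel speed -6 <= 0)
Pair (2,3): pos 7,18 vel 2,4 -> not approaching (rel speed -2 <= 0)
Earliest collision: t=1 between 0 and 1

Answer: 1 0 1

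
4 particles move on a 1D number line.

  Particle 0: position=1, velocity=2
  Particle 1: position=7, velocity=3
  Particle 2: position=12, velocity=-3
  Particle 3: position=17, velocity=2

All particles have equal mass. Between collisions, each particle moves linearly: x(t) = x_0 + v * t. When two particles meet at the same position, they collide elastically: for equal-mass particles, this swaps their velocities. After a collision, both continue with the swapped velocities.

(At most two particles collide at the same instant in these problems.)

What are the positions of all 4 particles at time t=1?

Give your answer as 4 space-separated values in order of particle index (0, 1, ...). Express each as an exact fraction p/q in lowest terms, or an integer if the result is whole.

Answer: 3 9 10 19

Derivation:
Collision at t=5/6: particles 1 and 2 swap velocities; positions: p0=8/3 p1=19/2 p2=19/2 p3=56/3; velocities now: v0=2 v1=-3 v2=3 v3=2
Advance to t=1 (no further collisions before then); velocities: v0=2 v1=-3 v2=3 v3=2; positions = 3 9 10 19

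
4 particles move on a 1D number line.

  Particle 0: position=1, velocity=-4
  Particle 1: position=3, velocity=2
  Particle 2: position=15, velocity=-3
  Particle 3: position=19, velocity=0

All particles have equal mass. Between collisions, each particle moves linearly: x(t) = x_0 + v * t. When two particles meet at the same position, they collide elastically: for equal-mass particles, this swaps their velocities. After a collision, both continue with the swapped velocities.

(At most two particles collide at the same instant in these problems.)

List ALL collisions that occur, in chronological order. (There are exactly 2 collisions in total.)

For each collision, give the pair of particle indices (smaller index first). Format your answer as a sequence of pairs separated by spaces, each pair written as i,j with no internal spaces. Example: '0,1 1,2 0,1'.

Answer: 1,2 2,3

Derivation:
Collision at t=12/5: particles 1 and 2 swap velocities; positions: p0=-43/5 p1=39/5 p2=39/5 p3=19; velocities now: v0=-4 v1=-3 v2=2 v3=0
Collision at t=8: particles 2 and 3 swap velocities; positions: p0=-31 p1=-9 p2=19 p3=19; velocities now: v0=-4 v1=-3 v2=0 v3=2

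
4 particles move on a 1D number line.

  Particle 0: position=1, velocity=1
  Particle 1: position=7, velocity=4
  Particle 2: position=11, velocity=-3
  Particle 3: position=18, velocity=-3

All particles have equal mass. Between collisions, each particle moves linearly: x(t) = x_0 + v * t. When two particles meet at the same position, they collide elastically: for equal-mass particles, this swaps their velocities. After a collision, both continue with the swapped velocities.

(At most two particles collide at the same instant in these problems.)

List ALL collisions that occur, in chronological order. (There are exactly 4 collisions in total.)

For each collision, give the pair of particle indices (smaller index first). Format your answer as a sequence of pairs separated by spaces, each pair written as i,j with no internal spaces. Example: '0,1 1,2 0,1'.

Answer: 1,2 2,3 0,1 1,2

Derivation:
Collision at t=4/7: particles 1 and 2 swap velocities; positions: p0=11/7 p1=65/7 p2=65/7 p3=114/7; velocities now: v0=1 v1=-3 v2=4 v3=-3
Collision at t=11/7: particles 2 and 3 swap velocities; positions: p0=18/7 p1=44/7 p2=93/7 p3=93/7; velocities now: v0=1 v1=-3 v2=-3 v3=4
Collision at t=5/2: particles 0 and 1 swap velocities; positions: p0=7/2 p1=7/2 p2=21/2 p3=17; velocities now: v0=-3 v1=1 v2=-3 v3=4
Collision at t=17/4: particles 1 and 2 swap velocities; positions: p0=-7/4 p1=21/4 p2=21/4 p3=24; velocities now: v0=-3 v1=-3 v2=1 v3=4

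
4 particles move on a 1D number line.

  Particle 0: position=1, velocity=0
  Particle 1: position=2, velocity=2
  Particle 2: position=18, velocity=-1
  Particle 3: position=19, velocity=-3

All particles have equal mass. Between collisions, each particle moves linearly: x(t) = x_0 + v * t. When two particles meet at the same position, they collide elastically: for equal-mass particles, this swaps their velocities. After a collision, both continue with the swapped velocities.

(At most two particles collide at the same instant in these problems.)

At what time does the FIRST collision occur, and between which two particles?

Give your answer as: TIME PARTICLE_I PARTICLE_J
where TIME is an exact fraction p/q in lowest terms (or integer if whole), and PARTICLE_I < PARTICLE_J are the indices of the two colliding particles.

Pair (0,1): pos 1,2 vel 0,2 -> not approaching (rel speed -2 <= 0)
Pair (1,2): pos 2,18 vel 2,-1 -> gap=16, closing at 3/unit, collide at t=16/3
Pair (2,3): pos 18,19 vel -1,-3 -> gap=1, closing at 2/unit, collide at t=1/2
Earliest collision: t=1/2 between 2 and 3

Answer: 1/2 2 3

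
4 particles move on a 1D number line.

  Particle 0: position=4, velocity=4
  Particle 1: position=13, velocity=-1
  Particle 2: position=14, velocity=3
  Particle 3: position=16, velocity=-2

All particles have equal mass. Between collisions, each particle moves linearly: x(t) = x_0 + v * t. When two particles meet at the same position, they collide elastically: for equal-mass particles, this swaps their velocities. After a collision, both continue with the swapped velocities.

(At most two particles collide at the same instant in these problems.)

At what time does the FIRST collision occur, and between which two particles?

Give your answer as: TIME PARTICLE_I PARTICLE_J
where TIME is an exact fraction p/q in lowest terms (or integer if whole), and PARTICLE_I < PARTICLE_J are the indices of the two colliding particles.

Pair (0,1): pos 4,13 vel 4,-1 -> gap=9, closing at 5/unit, collide at t=9/5
Pair (1,2): pos 13,14 vel -1,3 -> not approaching (rel speed -4 <= 0)
Pair (2,3): pos 14,16 vel 3,-2 -> gap=2, closing at 5/unit, collide at t=2/5
Earliest collision: t=2/5 between 2 and 3

Answer: 2/5 2 3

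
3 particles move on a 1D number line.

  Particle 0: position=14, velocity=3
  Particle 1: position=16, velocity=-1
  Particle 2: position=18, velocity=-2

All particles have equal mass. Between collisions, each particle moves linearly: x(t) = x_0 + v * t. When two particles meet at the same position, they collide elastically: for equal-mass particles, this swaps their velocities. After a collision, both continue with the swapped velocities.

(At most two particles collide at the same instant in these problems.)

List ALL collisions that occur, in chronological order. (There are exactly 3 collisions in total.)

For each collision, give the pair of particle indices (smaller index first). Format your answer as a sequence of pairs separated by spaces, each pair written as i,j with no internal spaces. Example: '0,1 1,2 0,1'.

Collision at t=1/2: particles 0 and 1 swap velocities; positions: p0=31/2 p1=31/2 p2=17; velocities now: v0=-1 v1=3 v2=-2
Collision at t=4/5: particles 1 and 2 swap velocities; positions: p0=76/5 p1=82/5 p2=82/5; velocities now: v0=-1 v1=-2 v2=3
Collision at t=2: particles 0 and 1 swap velocities; positions: p0=14 p1=14 p2=20; velocities now: v0=-2 v1=-1 v2=3

Answer: 0,1 1,2 0,1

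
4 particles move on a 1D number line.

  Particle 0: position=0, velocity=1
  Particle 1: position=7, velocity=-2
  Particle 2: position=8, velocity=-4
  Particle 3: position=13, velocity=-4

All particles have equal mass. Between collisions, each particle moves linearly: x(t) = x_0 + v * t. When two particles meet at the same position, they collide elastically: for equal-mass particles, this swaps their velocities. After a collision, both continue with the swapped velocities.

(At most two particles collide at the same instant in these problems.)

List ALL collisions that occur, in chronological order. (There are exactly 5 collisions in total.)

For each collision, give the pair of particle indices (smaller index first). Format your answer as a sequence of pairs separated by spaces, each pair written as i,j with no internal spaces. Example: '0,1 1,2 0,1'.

Collision at t=1/2: particles 1 and 2 swap velocities; positions: p0=1/2 p1=6 p2=6 p3=11; velocities now: v0=1 v1=-4 v2=-2 v3=-4
Collision at t=8/5: particles 0 and 1 swap velocities; positions: p0=8/5 p1=8/5 p2=19/5 p3=33/5; velocities now: v0=-4 v1=1 v2=-2 v3=-4
Collision at t=7/3: particles 1 and 2 swap velocities; positions: p0=-4/3 p1=7/3 p2=7/3 p3=11/3; velocities now: v0=-4 v1=-2 v2=1 v3=-4
Collision at t=13/5: particles 2 and 3 swap velocities; positions: p0=-12/5 p1=9/5 p2=13/5 p3=13/5; velocities now: v0=-4 v1=-2 v2=-4 v3=1
Collision at t=3: particles 1 and 2 swap velocities; positions: p0=-4 p1=1 p2=1 p3=3; velocities now: v0=-4 v1=-4 v2=-2 v3=1

Answer: 1,2 0,1 1,2 2,3 1,2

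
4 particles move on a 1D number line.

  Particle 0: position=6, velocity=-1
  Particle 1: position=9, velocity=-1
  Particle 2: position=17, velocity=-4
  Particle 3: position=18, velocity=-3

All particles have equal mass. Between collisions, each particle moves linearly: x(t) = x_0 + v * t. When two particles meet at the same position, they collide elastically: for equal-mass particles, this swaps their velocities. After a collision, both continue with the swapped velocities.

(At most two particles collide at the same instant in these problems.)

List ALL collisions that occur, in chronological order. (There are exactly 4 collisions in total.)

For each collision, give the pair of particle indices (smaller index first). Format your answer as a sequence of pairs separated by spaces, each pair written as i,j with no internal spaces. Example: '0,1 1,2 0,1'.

Answer: 1,2 0,1 2,3 1,2

Derivation:
Collision at t=8/3: particles 1 and 2 swap velocities; positions: p0=10/3 p1=19/3 p2=19/3 p3=10; velocities now: v0=-1 v1=-4 v2=-1 v3=-3
Collision at t=11/3: particles 0 and 1 swap velocities; positions: p0=7/3 p1=7/3 p2=16/3 p3=7; velocities now: v0=-4 v1=-1 v2=-1 v3=-3
Collision at t=9/2: particles 2 and 3 swap velocities; positions: p0=-1 p1=3/2 p2=9/2 p3=9/2; velocities now: v0=-4 v1=-1 v2=-3 v3=-1
Collision at t=6: particles 1 and 2 swap velocities; positions: p0=-7 p1=0 p2=0 p3=3; velocities now: v0=-4 v1=-3 v2=-1 v3=-1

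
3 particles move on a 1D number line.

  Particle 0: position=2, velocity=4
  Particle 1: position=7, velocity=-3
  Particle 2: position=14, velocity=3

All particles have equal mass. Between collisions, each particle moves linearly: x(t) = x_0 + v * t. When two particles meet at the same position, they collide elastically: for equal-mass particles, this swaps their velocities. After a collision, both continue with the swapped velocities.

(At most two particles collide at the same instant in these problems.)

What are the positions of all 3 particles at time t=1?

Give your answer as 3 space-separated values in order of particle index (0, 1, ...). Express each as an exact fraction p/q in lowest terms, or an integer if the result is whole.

Answer: 4 6 17

Derivation:
Collision at t=5/7: particles 0 and 1 swap velocities; positions: p0=34/7 p1=34/7 p2=113/7; velocities now: v0=-3 v1=4 v2=3
Advance to t=1 (no further collisions before then); velocities: v0=-3 v1=4 v2=3; positions = 4 6 17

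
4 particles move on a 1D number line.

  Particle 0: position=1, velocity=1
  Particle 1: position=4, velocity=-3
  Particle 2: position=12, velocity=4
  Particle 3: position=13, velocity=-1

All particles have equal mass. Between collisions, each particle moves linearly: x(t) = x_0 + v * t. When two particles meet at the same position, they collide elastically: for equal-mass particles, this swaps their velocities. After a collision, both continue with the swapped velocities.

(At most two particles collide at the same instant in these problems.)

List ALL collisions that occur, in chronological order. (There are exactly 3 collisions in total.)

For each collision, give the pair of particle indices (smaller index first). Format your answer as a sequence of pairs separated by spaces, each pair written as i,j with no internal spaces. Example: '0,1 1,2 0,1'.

Answer: 2,3 0,1 1,2

Derivation:
Collision at t=1/5: particles 2 and 3 swap velocities; positions: p0=6/5 p1=17/5 p2=64/5 p3=64/5; velocities now: v0=1 v1=-3 v2=-1 v3=4
Collision at t=3/4: particles 0 and 1 swap velocities; positions: p0=7/4 p1=7/4 p2=49/4 p3=15; velocities now: v0=-3 v1=1 v2=-1 v3=4
Collision at t=6: particles 1 and 2 swap velocities; positions: p0=-14 p1=7 p2=7 p3=36; velocities now: v0=-3 v1=-1 v2=1 v3=4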